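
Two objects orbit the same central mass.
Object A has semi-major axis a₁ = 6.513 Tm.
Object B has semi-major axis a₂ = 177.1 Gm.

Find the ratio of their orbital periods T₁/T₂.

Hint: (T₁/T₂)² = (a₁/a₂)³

Convert to SI: a₁ = 6.513 Tm = 6.513e+12 m; a₂ = 177.1 Gm = 1.771e+11 m.
From Kepler's third law, (T₁/T₂)² = (a₁/a₂)³, so T₁/T₂ = (a₁/a₂)^(3/2).
a₁/a₂ = 6.513e+12 / 1.771e+11 = 36.7758.
T₁/T₂ = (36.7758)^(3/2) ≈ 223.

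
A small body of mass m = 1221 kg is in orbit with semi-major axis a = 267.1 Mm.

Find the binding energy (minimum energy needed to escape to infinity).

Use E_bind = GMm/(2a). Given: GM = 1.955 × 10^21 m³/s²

Convert to SI: a = 267.1 Mm = 2.671e+08 m.
Total orbital energy is E = −GMm/(2a); binding energy is E_bind = −E = GMm/(2a).
E_bind = 1.955e+21 · 1221 / (2 · 2.671e+08) J ≈ 4.468e+15 J = 4.468 PJ.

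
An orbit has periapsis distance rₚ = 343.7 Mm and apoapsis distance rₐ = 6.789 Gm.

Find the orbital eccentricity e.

Convert to SI: rₚ = 343.7 Mm = 3.437e+08 m; rₐ = 6.789 Gm = 6.789e+09 m.
e = (rₐ − rₚ) / (rₐ + rₚ).
e = (6.789e+09 − 3.437e+08) / (6.789e+09 + 3.437e+08) = 6.4453e+09 / 7.1327e+09 ≈ 0.9036.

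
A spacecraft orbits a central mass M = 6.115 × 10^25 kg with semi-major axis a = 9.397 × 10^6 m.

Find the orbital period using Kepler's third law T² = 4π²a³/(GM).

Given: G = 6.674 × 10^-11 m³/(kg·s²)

GM = G · M = 6.674e-11 · 6.115e+25 = 4.08115e+15 m³/s².
Kepler's third law: T = 2π √(a³ / GM).
Substituting a = 9.397e+06 m and GM = 4.08115e+15 m³/s²:
T = 2π √((9.397e+06)³ / 4.08115e+15) s
T ≈ 2833 s = 47.22 minutes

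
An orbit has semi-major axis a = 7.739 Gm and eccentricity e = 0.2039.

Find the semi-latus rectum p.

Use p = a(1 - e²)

Convert to SI: a = 7.739 Gm = 7.739e+09 m.
p = a (1 − e²).
p = 7.739e+09 · (1 − (0.2039)²) = 7.739e+09 · 0.958425 ≈ 7.417e+09 m = 7.417 Gm.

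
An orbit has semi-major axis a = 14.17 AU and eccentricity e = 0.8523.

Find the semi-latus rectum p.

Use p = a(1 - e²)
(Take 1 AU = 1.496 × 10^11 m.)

Convert to SI: a = 14.17 AU = 2.11983e+12 m.
p = a (1 − e²).
p = 2.11983e+12 · (1 − (0.8523)²) = 2.11983e+12 · 0.273585 ≈ 5.8e+11 m = 3.877 AU.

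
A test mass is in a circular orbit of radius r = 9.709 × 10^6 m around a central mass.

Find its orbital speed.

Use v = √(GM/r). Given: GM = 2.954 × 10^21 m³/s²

For a circular orbit, gravity supplies the centripetal force, so v = √(GM / r).
v = √(2.954e+21 / 9.709e+06) m/s ≈ 1.744e+07 m/s = 1.744e+04 km/s.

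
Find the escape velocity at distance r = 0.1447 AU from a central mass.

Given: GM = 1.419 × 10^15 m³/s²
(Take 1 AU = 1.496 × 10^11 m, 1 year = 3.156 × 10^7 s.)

Convert to SI: r = 0.1447 AU = 2.16471e+10 m.
Escape velocity comes from setting total energy to zero: ½v² − GM/r = 0 ⇒ v_esc = √(2GM / r).
v_esc = √(2 · 1.419e+15 / 2.16471e+10) m/s ≈ 362.1 m/s = 0.07639 AU/year.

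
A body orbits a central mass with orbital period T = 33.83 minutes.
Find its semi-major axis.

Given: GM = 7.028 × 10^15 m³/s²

Convert to SI: T = 33.83 minutes = 2029.8 s.
Invert Kepler's third law: a = (GM · T² / (4π²))^(1/3).
Substituting T = 2029.8 s and GM = 7.028e+15 m³/s²:
a = (7.028e+15 · (2029.8)² / (4π²))^(1/3) m
a ≈ 9.018e+06 m = 9.018 × 10^6 m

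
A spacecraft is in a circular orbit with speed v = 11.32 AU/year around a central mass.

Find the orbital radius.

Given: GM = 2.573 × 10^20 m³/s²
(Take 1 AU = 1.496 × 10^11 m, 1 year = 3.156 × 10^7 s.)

Convert to SI: v = 11.32 AU/year = 53658.8 m/s.
For a circular orbit, v² = GM / r, so r = GM / v².
r = 2.573e+20 / (53658.8)² m ≈ 8.936e+10 m = 0.5973 AU.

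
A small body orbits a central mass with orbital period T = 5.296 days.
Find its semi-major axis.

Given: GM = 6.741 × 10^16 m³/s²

Convert to SI: T = 5.296 days = 457574 s.
Invert Kepler's third law: a = (GM · T² / (4π²))^(1/3).
Substituting T = 457574 s and GM = 6.741e+16 m³/s²:
a = (6.741e+16 · (457574)² / (4π²))^(1/3) m
a ≈ 7.097e+08 m = 709.7 Mm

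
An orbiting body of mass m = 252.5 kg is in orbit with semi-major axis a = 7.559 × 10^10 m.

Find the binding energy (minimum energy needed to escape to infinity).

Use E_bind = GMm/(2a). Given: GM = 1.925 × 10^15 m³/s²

Total orbital energy is E = −GMm/(2a); binding energy is E_bind = −E = GMm/(2a).
E_bind = 1.925e+15 · 252.5 / (2 · 7.559e+10) J ≈ 3.215e+06 J = 3.215 MJ.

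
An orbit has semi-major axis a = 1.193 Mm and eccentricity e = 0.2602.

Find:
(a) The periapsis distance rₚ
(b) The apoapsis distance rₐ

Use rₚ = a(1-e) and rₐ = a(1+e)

Convert to SI: a = 1.193 Mm = 1.193e+06 m.
(a) rₚ = a(1 − e) = 1.193e+06 · (1 − 0.2602) = 1.193e+06 · 0.7398 ≈ 8.826e+05 m = 882.6 km.
(b) rₐ = a(1 + e) = 1.193e+06 · (1 + 0.2602) = 1.193e+06 · 1.2602 ≈ 1.503e+06 m = 1.503 Mm.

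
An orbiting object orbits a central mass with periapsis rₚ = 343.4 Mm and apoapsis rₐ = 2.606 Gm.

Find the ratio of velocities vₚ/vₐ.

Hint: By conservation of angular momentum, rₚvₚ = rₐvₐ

Convert to SI: rₚ = 343.4 Mm = 3.434e+08 m; rₐ = 2.606 Gm = 2.606e+09 m.
Conservation of angular momentum gives rₚvₚ = rₐvₐ, so vₚ/vₐ = rₐ/rₚ.
vₚ/vₐ = 2.606e+09 / 3.434e+08 ≈ 7.589.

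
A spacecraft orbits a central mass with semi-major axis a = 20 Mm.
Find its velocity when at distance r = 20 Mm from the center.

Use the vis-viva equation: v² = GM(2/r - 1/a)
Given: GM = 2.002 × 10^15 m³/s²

Convert to SI: a = 20 Mm = 2e+07 m; r = 20 Mm = 2e+07 m.
Vis-viva: v = √(GM · (2/r − 1/a)).
2/r − 1/a = 2/2e+07 − 1/2e+07 = 5e-08 m⁻¹.
v = √(2.002e+15 · 5e-08) m/s ≈ 1e+04 m/s = 10 km/s.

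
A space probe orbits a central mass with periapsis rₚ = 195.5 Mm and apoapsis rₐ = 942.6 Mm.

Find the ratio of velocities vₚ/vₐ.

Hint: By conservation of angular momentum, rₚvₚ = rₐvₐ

Convert to SI: rₚ = 195.5 Mm = 1.955e+08 m; rₐ = 942.6 Mm = 9.426e+08 m.
Conservation of angular momentum gives rₚvₚ = rₐvₐ, so vₚ/vₐ = rₐ/rₚ.
vₚ/vₐ = 9.426e+08 / 1.955e+08 ≈ 4.821.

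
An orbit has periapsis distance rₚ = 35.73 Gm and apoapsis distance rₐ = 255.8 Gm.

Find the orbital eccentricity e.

Convert to SI: rₚ = 35.73 Gm = 3.573e+10 m; rₐ = 255.8 Gm = 2.558e+11 m.
e = (rₐ − rₚ) / (rₐ + rₚ).
e = (2.558e+11 − 3.573e+10) / (2.558e+11 + 3.573e+10) = 2.2007e+11 / 2.9153e+11 ≈ 0.7549.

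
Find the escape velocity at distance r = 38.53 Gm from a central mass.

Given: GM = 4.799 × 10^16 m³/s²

Convert to SI: r = 38.53 Gm = 3.853e+10 m.
Escape velocity comes from setting total energy to zero: ½v² − GM/r = 0 ⇒ v_esc = √(2GM / r).
v_esc = √(2 · 4.799e+16 / 3.853e+10) m/s ≈ 1578 m/s = 1.578 km/s.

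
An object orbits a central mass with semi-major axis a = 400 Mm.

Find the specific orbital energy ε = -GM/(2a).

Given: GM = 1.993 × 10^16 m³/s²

Convert to SI: a = 400 Mm = 4e+08 m.
ε = −GM / (2a).
ε = −1.993e+16 / (2 · 4e+08) J/kg ≈ -2.491e+07 J/kg = -24.91 MJ/kg.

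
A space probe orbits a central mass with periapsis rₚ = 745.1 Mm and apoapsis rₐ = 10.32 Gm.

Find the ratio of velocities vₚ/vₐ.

Convert to SI: rₚ = 745.1 Mm = 7.451e+08 m; rₐ = 10.32 Gm = 1.032e+10 m.
Conservation of angular momentum gives rₚvₚ = rₐvₐ, so vₚ/vₐ = rₐ/rₚ.
vₚ/vₐ = 1.032e+10 / 7.451e+08 ≈ 13.85.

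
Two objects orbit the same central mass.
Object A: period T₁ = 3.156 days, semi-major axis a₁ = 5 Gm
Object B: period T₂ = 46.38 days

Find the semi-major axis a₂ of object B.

Convert to SI: T₁ = 3.156 days = 272678 s; a₁ = 5 Gm = 5e+09 m; T₂ = 46.38 days = 4.00723e+06 s.
Kepler's third law: (T₁/T₂)² = (a₁/a₂)³ ⇒ a₂ = a₁ · (T₂/T₁)^(2/3).
T₂/T₁ = 4.00723e+06 / 272678 = 14.6958.
a₂ = 5e+09 · (14.6958)^(2/3) m ≈ 3e+10 m = 30 Gm.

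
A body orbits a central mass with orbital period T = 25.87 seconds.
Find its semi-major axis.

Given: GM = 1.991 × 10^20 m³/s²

Invert Kepler's third law: a = (GM · T² / (4π²))^(1/3).
Substituting T = 25.87 s and GM = 1.991e+20 m³/s²:
a = (1.991e+20 · (25.87)² / (4π²))^(1/3) m
a ≈ 1.5e+07 m = 15 Mm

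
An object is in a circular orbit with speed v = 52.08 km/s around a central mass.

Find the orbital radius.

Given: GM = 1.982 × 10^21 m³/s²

Convert to SI: v = 52.08 km/s = 52080 m/s.
For a circular orbit, v² = GM / r, so r = GM / v².
r = 1.982e+21 / (52080)² m ≈ 7.307e+11 m = 730.7 Gm.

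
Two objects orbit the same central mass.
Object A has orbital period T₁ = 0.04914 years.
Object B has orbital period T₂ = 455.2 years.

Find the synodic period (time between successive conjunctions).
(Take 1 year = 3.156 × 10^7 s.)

Convert to SI: T₁ = 0.04914 years = 1.55086e+06 s; T₂ = 455.2 years = 1.43661e+10 s.
T_syn = |T₁ · T₂ / (T₁ − T₂)|.
T_syn = |1.55086e+06 · 1.43661e+10 / (1.55086e+06 − 1.43661e+10)| s ≈ 1.551e+06 s = 0.04915 years.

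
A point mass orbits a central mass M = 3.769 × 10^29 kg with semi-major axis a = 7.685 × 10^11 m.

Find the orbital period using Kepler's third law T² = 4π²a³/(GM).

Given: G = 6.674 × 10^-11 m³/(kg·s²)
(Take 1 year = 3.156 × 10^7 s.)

GM = G · M = 6.674e-11 · 3.769e+29 = 2.51543e+19 m³/s².
Kepler's third law: T = 2π √(a³ / GM).
Substituting a = 7.685e+11 m and GM = 2.51543e+19 m³/s²:
T = 2π √((7.685e+11)³ / 2.51543e+19) s
T ≈ 8.44e+08 s = 26.74 years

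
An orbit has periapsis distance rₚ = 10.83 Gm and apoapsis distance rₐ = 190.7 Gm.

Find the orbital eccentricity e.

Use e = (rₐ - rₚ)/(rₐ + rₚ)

Convert to SI: rₚ = 10.83 Gm = 1.083e+10 m; rₐ = 190.7 Gm = 1.907e+11 m.
e = (rₐ − rₚ) / (rₐ + rₚ).
e = (1.907e+11 − 1.083e+10) / (1.907e+11 + 1.083e+10) = 1.7987e+11 / 2.0153e+11 ≈ 0.8925.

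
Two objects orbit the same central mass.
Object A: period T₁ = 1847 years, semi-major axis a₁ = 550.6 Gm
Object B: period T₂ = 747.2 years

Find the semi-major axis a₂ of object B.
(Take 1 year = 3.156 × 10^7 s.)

Convert to SI: T₁ = 1847 years = 5.82913e+10 s; a₁ = 550.6 Gm = 5.506e+11 m; T₂ = 747.2 years = 2.35816e+10 s.
Kepler's third law: (T₁/T₂)² = (a₁/a₂)³ ⇒ a₂ = a₁ · (T₂/T₁)^(2/3).
T₂/T₁ = 2.35816e+10 / 5.82913e+10 = 0.404548.
a₂ = 5.506e+11 · (0.404548)^(2/3) m ≈ 3.012e+11 m = 301.2 Gm.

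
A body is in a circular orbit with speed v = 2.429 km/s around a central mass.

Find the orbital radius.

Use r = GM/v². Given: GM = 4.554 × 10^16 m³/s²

Convert to SI: v = 2.429 km/s = 2429 m/s.
For a circular orbit, v² = GM / r, so r = GM / v².
r = 4.554e+16 / (2429)² m ≈ 7.719e+09 m = 7.719 Gm.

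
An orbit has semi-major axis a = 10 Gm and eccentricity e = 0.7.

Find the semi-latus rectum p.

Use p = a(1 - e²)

Convert to SI: a = 10 Gm = 1e+10 m.
p = a (1 − e²).
p = 1e+10 · (1 − (0.7)²) = 1e+10 · 0.51 ≈ 5.1e+09 m = 5.1 Gm.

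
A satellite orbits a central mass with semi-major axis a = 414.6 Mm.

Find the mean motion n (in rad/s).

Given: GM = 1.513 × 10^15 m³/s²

Convert to SI: a = 414.6 Mm = 4.146e+08 m.
n = √(GM / a³).
n = √(1.513e+15 / (4.146e+08)³) rad/s ≈ 4.608e-06 rad/s.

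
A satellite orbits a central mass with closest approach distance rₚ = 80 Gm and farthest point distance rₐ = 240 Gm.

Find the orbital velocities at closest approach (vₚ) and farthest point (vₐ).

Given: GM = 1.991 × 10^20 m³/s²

Convert to SI: rₚ = 80 Gm = 8e+10 m; rₐ = 240 Gm = 2.4e+11 m.
Use the vis-viva equation v² = GM(2/r − 1/a) with a = (rₚ + rₐ)/2 = (8e+10 + 2.4e+11)/2 = 1.6e+11 m.
vₚ = √(GM · (2/rₚ − 1/a)) = √(1.991e+20 · (2/8e+10 − 1/1.6e+11)) m/s ≈ 6.11e+04 m/s = 61.1 km/s.
vₐ = √(GM · (2/rₐ − 1/a)) = √(1.991e+20 · (2/2.4e+11 − 1/1.6e+11)) m/s ≈ 2.037e+04 m/s = 20.37 km/s.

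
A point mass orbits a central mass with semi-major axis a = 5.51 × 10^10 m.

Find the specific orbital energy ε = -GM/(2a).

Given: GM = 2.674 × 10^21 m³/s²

ε = −GM / (2a).
ε = −2.674e+21 / (2 · 5.51e+10) J/kg ≈ -2.426e+10 J/kg = -24.26 GJ/kg.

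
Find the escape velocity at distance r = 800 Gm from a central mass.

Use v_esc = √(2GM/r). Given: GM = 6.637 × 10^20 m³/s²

Convert to SI: r = 800 Gm = 8e+11 m.
Escape velocity comes from setting total energy to zero: ½v² − GM/r = 0 ⇒ v_esc = √(2GM / r).
v_esc = √(2 · 6.637e+20 / 8e+11) m/s ≈ 4.073e+04 m/s = 40.73 km/s.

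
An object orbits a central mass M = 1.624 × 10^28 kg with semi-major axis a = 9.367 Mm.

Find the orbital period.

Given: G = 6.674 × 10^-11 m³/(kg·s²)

Convert to SI: a = 9.367 Mm = 9.367e+06 m.
GM = G · M = 6.674e-11 · 1.624e+28 = 1.08386e+18 m³/s².
Kepler's third law: T = 2π √(a³ / GM).
Substituting a = 9.367e+06 m and GM = 1.08386e+18 m³/s²:
T = 2π √((9.367e+06)³ / 1.08386e+18) s
T ≈ 173 s = 2.884 minutes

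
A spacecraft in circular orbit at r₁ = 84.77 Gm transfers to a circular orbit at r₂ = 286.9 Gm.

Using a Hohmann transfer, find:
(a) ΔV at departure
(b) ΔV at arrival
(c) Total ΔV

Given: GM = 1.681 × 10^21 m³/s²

Convert to SI: r₁ = 84.77 Gm = 8.477e+10 m; r₂ = 286.9 Gm = 2.869e+11 m.
Transfer semi-major axis: a_t = (r₁ + r₂)/2 = (8.477e+10 + 2.869e+11)/2 = 1.85835e+11 m.
Circular speeds: v₁ = √(GM/r₁) = 140819 m/s, v₂ = √(GM/r₂) = 76545.3 m/s.
Transfer speeds (vis-viva v² = GM(2/r − 1/a_t)): v₁ᵗ = 174970 m/s, v₂ᵗ = 51698.3 m/s.
(a) ΔV₁ = |v₁ᵗ − v₁| ≈ 3.415e+04 m/s = 34.15 km/s.
(b) ΔV₂ = |v₂ − v₂ᵗ| ≈ 2.485e+04 m/s = 24.85 km/s.
(c) ΔV_total = ΔV₁ + ΔV₂ ≈ 5.9e+04 m/s = 59 km/s.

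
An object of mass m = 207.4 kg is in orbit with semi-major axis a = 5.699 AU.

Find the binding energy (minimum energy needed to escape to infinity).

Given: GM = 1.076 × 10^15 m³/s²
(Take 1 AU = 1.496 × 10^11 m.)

Convert to SI: a = 5.699 AU = 8.5257e+11 m.
Total orbital energy is E = −GMm/(2a); binding energy is E_bind = −E = GMm/(2a).
E_bind = 1.076e+15 · 207.4 / (2 · 8.5257e+11) J ≈ 1.309e+05 J = 130.9 kJ.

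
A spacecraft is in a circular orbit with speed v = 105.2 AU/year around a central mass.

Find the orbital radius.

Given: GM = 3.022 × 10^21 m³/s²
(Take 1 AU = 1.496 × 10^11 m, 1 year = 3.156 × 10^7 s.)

Convert to SI: v = 105.2 AU/year = 498667 m/s.
For a circular orbit, v² = GM / r, so r = GM / v².
r = 3.022e+21 / (498667)² m ≈ 1.215e+10 m = 0.08123 AU.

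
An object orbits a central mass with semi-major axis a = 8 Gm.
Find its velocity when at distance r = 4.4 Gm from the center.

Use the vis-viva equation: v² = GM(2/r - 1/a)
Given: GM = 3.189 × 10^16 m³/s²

Convert to SI: a = 8 Gm = 8e+09 m; r = 4.4 Gm = 4.4e+09 m.
Vis-viva: v = √(GM · (2/r − 1/a)).
2/r − 1/a = 2/4.4e+09 − 1/8e+09 = 3.29545e-10 m⁻¹.
v = √(3.189e+16 · 3.29545e-10) m/s ≈ 3242 m/s = 3.242 km/s.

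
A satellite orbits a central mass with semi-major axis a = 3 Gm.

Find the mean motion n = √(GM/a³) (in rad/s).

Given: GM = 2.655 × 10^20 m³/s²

Convert to SI: a = 3 Gm = 3e+09 m.
n = √(GM / a³).
n = √(2.655e+20 / (3e+09)³) rad/s ≈ 9.916e-05 rad/s.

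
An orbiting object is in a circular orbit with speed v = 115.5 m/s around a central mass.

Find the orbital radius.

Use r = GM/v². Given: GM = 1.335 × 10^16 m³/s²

For a circular orbit, v² = GM / r, so r = GM / v².
r = 1.335e+16 / (115.5)² m ≈ 1.001e+12 m = 1.001 Tm.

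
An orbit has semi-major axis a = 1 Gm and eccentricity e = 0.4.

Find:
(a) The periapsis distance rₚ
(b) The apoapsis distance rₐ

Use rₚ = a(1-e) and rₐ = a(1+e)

Convert to SI: a = 1 Gm = 1e+09 m.
(a) rₚ = a(1 − e) = 1e+09 · (1 − 0.4) = 1e+09 · 0.6 ≈ 6e+08 m = 600 Mm.
(b) rₐ = a(1 + e) = 1e+09 · (1 + 0.4) = 1e+09 · 1.4 ≈ 1.4e+09 m = 1.4 Gm.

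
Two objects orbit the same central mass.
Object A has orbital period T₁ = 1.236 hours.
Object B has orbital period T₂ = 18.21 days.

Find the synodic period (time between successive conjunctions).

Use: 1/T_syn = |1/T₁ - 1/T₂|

Convert to SI: T₁ = 1.236 hours = 4449.6 s; T₂ = 18.21 days = 1.57334e+06 s.
T_syn = |T₁ · T₂ / (T₁ − T₂)|.
T_syn = |4449.6 · 1.57334e+06 / (4449.6 − 1.57334e+06)| s ≈ 4462 s = 1.24 hours.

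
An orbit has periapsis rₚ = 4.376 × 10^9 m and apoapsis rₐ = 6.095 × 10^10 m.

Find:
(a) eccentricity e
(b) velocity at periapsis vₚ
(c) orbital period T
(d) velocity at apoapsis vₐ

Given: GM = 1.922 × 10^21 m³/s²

(a) e = (rₐ − rₚ)/(rₐ + rₚ) = (6.095e+10 − 4.376e+09)/(6.095e+10 + 4.376e+09) ≈ 0.866
(b) With a = (rₚ + rₐ)/2 = 3.2663e+10 m, vₚ = √(GM (2/rₚ − 1/a)) = √(1.922e+21 · (2/4.376e+09 − 1/3.2663e+10)) m/s ≈ 9.053e+05 m/s
(c) With a = (rₚ + rₐ)/2 = 3.2663e+10 m, T = 2π √(a³/GM) = 2π √((3.2663e+10)³/1.922e+21) s ≈ 8.46e+05 s
(d) With a = (rₚ + rₐ)/2 = 3.2663e+10 m, vₐ = √(GM (2/rₐ − 1/a)) = √(1.922e+21 · (2/6.095e+10 − 1/3.2663e+10)) m/s ≈ 6.5e+04 m/s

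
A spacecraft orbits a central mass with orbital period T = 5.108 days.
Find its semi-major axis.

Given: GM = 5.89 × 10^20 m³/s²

Convert to SI: T = 5.108 days = 441331 s.
Invert Kepler's third law: a = (GM · T² / (4π²))^(1/3).
Substituting T = 441331 s and GM = 5.89e+20 m³/s²:
a = (5.89e+20 · (441331)² / (4π²))^(1/3) m
a ≈ 1.427e+10 m = 14.27 Gm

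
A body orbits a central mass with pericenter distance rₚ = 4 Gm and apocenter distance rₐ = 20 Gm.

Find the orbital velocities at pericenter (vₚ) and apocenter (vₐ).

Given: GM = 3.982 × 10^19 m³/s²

Convert to SI: rₚ = 4 Gm = 4e+09 m; rₐ = 20 Gm = 2e+10 m.
Use the vis-viva equation v² = GM(2/r − 1/a) with a = (rₚ + rₐ)/2 = (4e+09 + 2e+10)/2 = 1.2e+10 m.
vₚ = √(GM · (2/rₚ − 1/a)) = √(3.982e+19 · (2/4e+09 − 1/1.2e+10)) m/s ≈ 1.288e+05 m/s = 128.8 km/s.
vₐ = √(GM · (2/rₐ − 1/a)) = √(3.982e+19 · (2/2e+10 − 1/1.2e+10)) m/s ≈ 2.576e+04 m/s = 25.76 km/s.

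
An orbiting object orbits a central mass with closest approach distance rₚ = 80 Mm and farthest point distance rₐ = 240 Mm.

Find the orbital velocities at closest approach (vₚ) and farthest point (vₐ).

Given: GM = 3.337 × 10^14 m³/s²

Convert to SI: rₚ = 80 Mm = 8e+07 m; rₐ = 240 Mm = 2.4e+08 m.
Use the vis-viva equation v² = GM(2/r − 1/a) with a = (rₚ + rₐ)/2 = (8e+07 + 2.4e+08)/2 = 1.6e+08 m.
vₚ = √(GM · (2/rₚ − 1/a)) = √(3.337e+14 · (2/8e+07 − 1/1.6e+08)) m/s ≈ 2501 m/s = 2.501 km/s.
vₐ = √(GM · (2/rₐ − 1/a)) = √(3.337e+14 · (2/2.4e+08 − 1/1.6e+08)) m/s ≈ 833.8 m/s = 833.8 m/s.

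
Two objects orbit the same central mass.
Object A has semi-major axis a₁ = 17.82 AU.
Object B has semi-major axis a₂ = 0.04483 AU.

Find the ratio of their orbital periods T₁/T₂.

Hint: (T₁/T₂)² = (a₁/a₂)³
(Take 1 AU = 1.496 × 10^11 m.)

Convert to SI: a₁ = 17.82 AU = 2.66587e+12 m; a₂ = 0.04483 AU = 6.70657e+09 m.
From Kepler's third law, (T₁/T₂)² = (a₁/a₂)³, so T₁/T₂ = (a₁/a₂)^(3/2).
a₁/a₂ = 2.66587e+12 / 6.70657e+09 = 397.502.
T₁/T₂ = (397.502)^(3/2) ≈ 7925.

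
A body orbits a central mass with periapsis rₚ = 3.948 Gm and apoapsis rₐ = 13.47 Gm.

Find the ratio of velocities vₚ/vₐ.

Convert to SI: rₚ = 3.948 Gm = 3.948e+09 m; rₐ = 13.47 Gm = 1.347e+10 m.
Conservation of angular momentum gives rₚvₚ = rₐvₐ, so vₚ/vₐ = rₐ/rₚ.
vₚ/vₐ = 1.347e+10 / 3.948e+09 ≈ 3.412.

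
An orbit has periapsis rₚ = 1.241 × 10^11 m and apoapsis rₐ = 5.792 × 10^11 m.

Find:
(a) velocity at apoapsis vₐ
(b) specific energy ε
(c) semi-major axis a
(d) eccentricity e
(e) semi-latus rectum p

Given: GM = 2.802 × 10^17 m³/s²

(a) With a = (rₚ + rₐ)/2 = 3.5165e+11 m, vₐ = √(GM (2/rₐ − 1/a)) = √(2.802e+17 · (2/5.792e+11 − 1/3.5165e+11)) m/s ≈ 413.2 m/s
(b) With a = (rₚ + rₐ)/2 = 3.5165e+11 m, ε = −GM/(2a) = −2.802e+17/(2 · 3.5165e+11) J/kg ≈ -3.984e+05 J/kg
(c) a = (rₚ + rₐ)/2 = (1.241e+11 + 5.792e+11)/2 ≈ 3.516e+11 m
(d) e = (rₐ − rₚ)/(rₐ + rₚ) = (5.792e+11 − 1.241e+11)/(5.792e+11 + 1.241e+11) ≈ 0.6471
(e) From a = (rₚ + rₐ)/2 = 3.5165e+11 m and e = (rₐ − rₚ)/(rₐ + rₚ) = 0.647092, p = a(1 − e²) = 3.5165e+11 · (1 − (0.647092)²) ≈ 2.044e+11 m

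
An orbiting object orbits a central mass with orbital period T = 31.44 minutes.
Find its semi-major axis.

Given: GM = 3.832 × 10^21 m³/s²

Convert to SI: T = 31.44 minutes = 1886.4 s.
Invert Kepler's third law: a = (GM · T² / (4π²))^(1/3).
Substituting T = 1886.4 s and GM = 3.832e+21 m³/s²:
a = (3.832e+21 · (1886.4)² / (4π²))^(1/3) m
a ≈ 7.016e+08 m = 7.016 × 10^8 m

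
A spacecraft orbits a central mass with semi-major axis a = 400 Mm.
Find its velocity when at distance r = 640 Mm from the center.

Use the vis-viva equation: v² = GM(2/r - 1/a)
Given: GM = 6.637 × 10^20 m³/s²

Convert to SI: a = 400 Mm = 4e+08 m; r = 640 Mm = 6.4e+08 m.
Vis-viva: v = √(GM · (2/r − 1/a)).
2/r − 1/a = 2/6.4e+08 − 1/4e+08 = 6.25e-10 m⁻¹.
v = √(6.637e+20 · 6.25e-10) m/s ≈ 6.441e+05 m/s = 644.1 km/s.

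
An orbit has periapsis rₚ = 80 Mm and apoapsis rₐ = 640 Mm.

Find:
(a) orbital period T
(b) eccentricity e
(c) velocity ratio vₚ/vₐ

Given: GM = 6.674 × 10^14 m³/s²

Convert to SI: rₚ = 80 Mm = 8e+07 m; rₐ = 640 Mm = 6.4e+08 m.
(a) With a = (rₚ + rₐ)/2 = 3.6e+08 m, T = 2π √(a³/GM) = 2π √((3.6e+08)³/6.674e+14) s ≈ 1.661e+06 s
(b) e = (rₐ − rₚ)/(rₐ + rₚ) = (6.4e+08 − 8e+07)/(6.4e+08 + 8e+07) ≈ 0.7778
(c) Conservation of angular momentum (rₚvₚ = rₐvₐ) gives vₚ/vₐ = rₐ/rₚ = 6.4e+08/8e+07 ≈ 8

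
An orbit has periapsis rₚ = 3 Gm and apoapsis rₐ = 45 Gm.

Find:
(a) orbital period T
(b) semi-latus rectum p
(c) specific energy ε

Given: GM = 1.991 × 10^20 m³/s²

Convert to SI: rₚ = 3 Gm = 3e+09 m; rₐ = 45 Gm = 4.5e+10 m.
(a) With a = (rₚ + rₐ)/2 = 2.4e+10 m, T = 2π √(a³/GM) = 2π √((2.4e+10)³/1.991e+20) s ≈ 1.656e+06 s
(b) From a = (rₚ + rₐ)/2 = 2.4e+10 m and e = (rₐ − rₚ)/(rₐ + rₚ) = 0.875, p = a(1 − e²) = 2.4e+10 · (1 − (0.875)²) ≈ 5.625e+09 m
(c) With a = (rₚ + rₐ)/2 = 2.4e+10 m, ε = −GM/(2a) = −1.991e+20/(2 · 2.4e+10) J/kg ≈ -4.148e+09 J/kg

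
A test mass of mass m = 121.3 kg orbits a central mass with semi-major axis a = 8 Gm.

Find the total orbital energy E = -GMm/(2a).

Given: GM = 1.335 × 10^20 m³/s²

Convert to SI: a = 8 Gm = 8e+09 m.
E = −GMm / (2a).
E = −1.335e+20 · 121.3 / (2 · 8e+09) J ≈ -1.012e+12 J = -1.012 TJ.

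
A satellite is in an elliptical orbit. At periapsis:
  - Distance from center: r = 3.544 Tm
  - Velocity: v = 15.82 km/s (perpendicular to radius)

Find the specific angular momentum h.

Convert to SI: r = 3.544 Tm = 3.544e+12 m; v = 15.82 km/s = 15820 m/s.
With v perpendicular to r, h = r · v.
h = 3.544e+12 · 15820 m²/s ≈ 5.607e+16 m²/s.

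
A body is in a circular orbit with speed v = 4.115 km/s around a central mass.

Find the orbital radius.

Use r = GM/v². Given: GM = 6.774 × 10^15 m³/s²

Convert to SI: v = 4.115 km/s = 4115 m/s.
For a circular orbit, v² = GM / r, so r = GM / v².
r = 6.774e+15 / (4115)² m ≈ 4e+08 m = 400 Mm.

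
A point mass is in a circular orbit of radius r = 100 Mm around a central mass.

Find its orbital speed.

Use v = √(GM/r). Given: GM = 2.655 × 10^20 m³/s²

Convert to SI: r = 100 Mm = 1e+08 m.
For a circular orbit, gravity supplies the centripetal force, so v = √(GM / r).
v = √(2.655e+20 / 1e+08) m/s ≈ 1.629e+06 m/s = 1629 km/s.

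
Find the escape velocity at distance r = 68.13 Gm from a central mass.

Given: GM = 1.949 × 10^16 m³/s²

Convert to SI: r = 68.13 Gm = 6.813e+10 m.
Escape velocity comes from setting total energy to zero: ½v² − GM/r = 0 ⇒ v_esc = √(2GM / r).
v_esc = √(2 · 1.949e+16 / 6.813e+10) m/s ≈ 756.4 m/s = 756.4 m/s.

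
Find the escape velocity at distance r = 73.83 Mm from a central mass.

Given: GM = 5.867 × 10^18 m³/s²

Convert to SI: r = 73.83 Mm = 7.383e+07 m.
Escape velocity comes from setting total energy to zero: ½v² − GM/r = 0 ⇒ v_esc = √(2GM / r).
v_esc = √(2 · 5.867e+18 / 7.383e+07) m/s ≈ 3.987e+05 m/s = 398.7 km/s.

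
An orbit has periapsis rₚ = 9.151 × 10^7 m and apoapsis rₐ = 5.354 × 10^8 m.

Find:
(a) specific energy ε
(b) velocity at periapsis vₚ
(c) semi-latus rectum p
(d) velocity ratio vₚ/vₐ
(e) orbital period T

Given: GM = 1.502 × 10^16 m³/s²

(a) With a = (rₚ + rₐ)/2 = 3.13455e+08 m, ε = −GM/(2a) = −1.502e+16/(2 · 3.13455e+08) J/kg ≈ -2.396e+07 J/kg
(b) With a = (rₚ + rₐ)/2 = 3.13455e+08 m, vₚ = √(GM (2/rₚ − 1/a)) = √(1.502e+16 · (2/9.151e+07 − 1/3.13455e+08)) m/s ≈ 1.674e+04 m/s
(c) From a = (rₚ + rₐ)/2 = 3.13455e+08 m and e = (rₐ − rₚ)/(rₐ + rₚ) = 0.70806, p = a(1 − e²) = 3.13455e+08 · (1 − (0.70806)²) ≈ 1.563e+08 m
(d) Conservation of angular momentum (rₚvₚ = rₐvₐ) gives vₚ/vₐ = rₐ/rₚ = 5.354e+08/9.151e+07 ≈ 5.851
(e) With a = (rₚ + rₐ)/2 = 3.13455e+08 m, T = 2π √(a³/GM) = 2π √((3.13455e+08)³/1.502e+16) s ≈ 2.845e+05 s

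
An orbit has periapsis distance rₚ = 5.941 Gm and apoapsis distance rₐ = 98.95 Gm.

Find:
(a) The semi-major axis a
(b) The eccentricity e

Convert to SI: rₚ = 5.941 Gm = 5.941e+09 m; rₐ = 98.95 Gm = 9.895e+10 m.
(a) a = (rₚ + rₐ) / 2 = (5.941e+09 + 9.895e+10) / 2 ≈ 5.245e+10 m = 52.45 Gm.
(b) e = (rₐ − rₚ) / (rₐ + rₚ) = (9.895e+10 − 5.941e+09) / (9.895e+10 + 5.941e+09) ≈ 0.8867.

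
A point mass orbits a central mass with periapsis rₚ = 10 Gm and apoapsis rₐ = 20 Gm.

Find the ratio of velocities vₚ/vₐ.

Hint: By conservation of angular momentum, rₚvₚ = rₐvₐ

Convert to SI: rₚ = 10 Gm = 1e+10 m; rₐ = 20 Gm = 2e+10 m.
Conservation of angular momentum gives rₚvₚ = rₐvₐ, so vₚ/vₐ = rₐ/rₚ.
vₚ/vₐ = 2e+10 / 1e+10 ≈ 2.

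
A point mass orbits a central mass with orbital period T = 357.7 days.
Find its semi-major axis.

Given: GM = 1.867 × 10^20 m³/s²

Convert to SI: T = 357.7 days = 3.09053e+07 s.
Invert Kepler's third law: a = (GM · T² / (4π²))^(1/3).
Substituting T = 3.09053e+07 s and GM = 1.867e+20 m³/s²:
a = (1.867e+20 · (3.09053e+07)² / (4π²))^(1/3) m
a ≈ 1.653e+11 m = 165.3 Gm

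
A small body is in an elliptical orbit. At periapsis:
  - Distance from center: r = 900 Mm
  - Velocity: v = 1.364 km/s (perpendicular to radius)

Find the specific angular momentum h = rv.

Convert to SI: r = 900 Mm = 9e+08 m; v = 1.364 km/s = 1364 m/s.
With v perpendicular to r, h = r · v.
h = 9e+08 · 1364 m²/s ≈ 1.228e+12 m²/s.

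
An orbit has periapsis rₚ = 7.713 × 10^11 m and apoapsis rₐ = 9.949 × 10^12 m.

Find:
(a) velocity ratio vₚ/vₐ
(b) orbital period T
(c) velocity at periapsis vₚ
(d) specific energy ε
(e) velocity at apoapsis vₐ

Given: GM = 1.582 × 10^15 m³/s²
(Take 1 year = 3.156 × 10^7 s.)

(a) Conservation of angular momentum (rₚvₚ = rₐvₐ) gives vₚ/vₐ = rₐ/rₚ = 9.949e+12/7.713e+11 ≈ 12.9
(b) With a = (rₚ + rₐ)/2 = 5.36015e+12 m, T = 2π √(a³/GM) = 2π √((5.36015e+12)³/1.582e+15) s ≈ 1.96e+12 s
(c) With a = (rₚ + rₐ)/2 = 5.36015e+12 m, vₚ = √(GM (2/rₚ − 1/a)) = √(1.582e+15 · (2/7.713e+11 − 1/5.36015e+12)) m/s ≈ 61.7 m/s
(d) With a = (rₚ + rₐ)/2 = 5.36015e+12 m, ε = −GM/(2a) = −1.582e+15/(2 · 5.36015e+12) J/kg ≈ -147.6 J/kg
(e) With a = (rₚ + rₐ)/2 = 5.36015e+12 m, vₐ = √(GM (2/rₐ − 1/a)) = √(1.582e+15 · (2/9.949e+12 − 1/5.36015e+12)) m/s ≈ 4.783 m/s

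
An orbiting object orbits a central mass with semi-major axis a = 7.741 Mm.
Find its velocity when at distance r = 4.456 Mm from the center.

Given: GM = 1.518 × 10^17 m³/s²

Convert to SI: a = 7.741 Mm = 7.741e+06 m; r = 4.456 Mm = 4.456e+06 m.
Vis-viva: v = √(GM · (2/r − 1/a)).
2/r − 1/a = 2/4.456e+06 − 1/7.741e+06 = 3.19651e-07 m⁻¹.
v = √(1.518e+17 · 3.19651e-07) m/s ≈ 2.203e+05 m/s = 220.3 km/s.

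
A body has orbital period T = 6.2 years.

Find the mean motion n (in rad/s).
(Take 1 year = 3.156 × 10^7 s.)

Convert to SI: T = 6.2 years = 1.95672e+08 s.
n = 2π / T.
n = 2π / 1.95672e+08 s ≈ 3.211e-08 rad/s.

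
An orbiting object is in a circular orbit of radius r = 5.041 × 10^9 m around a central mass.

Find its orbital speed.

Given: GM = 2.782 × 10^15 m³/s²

For a circular orbit, gravity supplies the centripetal force, so v = √(GM / r).
v = √(2.782e+15 / 5.041e+09) m/s ≈ 742.9 m/s = 742.9 m/s.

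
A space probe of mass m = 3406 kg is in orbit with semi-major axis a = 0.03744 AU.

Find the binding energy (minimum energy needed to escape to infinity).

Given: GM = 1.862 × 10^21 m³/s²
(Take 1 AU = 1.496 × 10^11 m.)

Convert to SI: a = 0.03744 AU = 5.60102e+09 m.
Total orbital energy is E = −GMm/(2a); binding energy is E_bind = −E = GMm/(2a).
E_bind = 1.862e+21 · 3406 / (2 · 5.60102e+09) J ≈ 5.661e+14 J = 566.1 TJ.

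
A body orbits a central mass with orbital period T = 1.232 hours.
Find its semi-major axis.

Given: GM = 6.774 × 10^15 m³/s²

Convert to SI: T = 1.232 hours = 4435.2 s.
Invert Kepler's third law: a = (GM · T² / (4π²))^(1/3).
Substituting T = 4435.2 s and GM = 6.774e+15 m³/s²:
a = (6.774e+15 · (4435.2)² / (4π²))^(1/3) m
a ≈ 1.5e+07 m = 15 Mm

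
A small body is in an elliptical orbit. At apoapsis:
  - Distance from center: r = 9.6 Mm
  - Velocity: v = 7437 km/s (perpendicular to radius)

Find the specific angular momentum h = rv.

Convert to SI: r = 9.6 Mm = 9.6e+06 m; v = 7437 km/s = 7.437e+06 m/s.
With v perpendicular to r, h = r · v.
h = 9.6e+06 · 7.437e+06 m²/s ≈ 7.14e+13 m²/s.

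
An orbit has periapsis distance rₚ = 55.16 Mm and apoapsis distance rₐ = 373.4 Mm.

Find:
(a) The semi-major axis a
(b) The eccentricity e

Convert to SI: rₚ = 55.16 Mm = 5.516e+07 m; rₐ = 373.4 Mm = 3.734e+08 m.
(a) a = (rₚ + rₐ) / 2 = (5.516e+07 + 3.734e+08) / 2 ≈ 2.143e+08 m = 214.3 Mm.
(b) e = (rₐ − rₚ) / (rₐ + rₚ) = (3.734e+08 − 5.516e+07) / (3.734e+08 + 5.516e+07) ≈ 0.7426.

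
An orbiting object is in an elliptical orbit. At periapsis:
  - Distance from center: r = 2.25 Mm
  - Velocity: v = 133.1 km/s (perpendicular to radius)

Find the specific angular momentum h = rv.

Convert to SI: r = 2.25 Mm = 2.25e+06 m; v = 133.1 km/s = 133100 m/s.
With v perpendicular to r, h = r · v.
h = 2.25e+06 · 133100 m²/s ≈ 2.995e+11 m²/s.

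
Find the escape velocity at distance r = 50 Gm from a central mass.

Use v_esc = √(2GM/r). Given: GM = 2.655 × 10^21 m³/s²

Convert to SI: r = 50 Gm = 5e+10 m.
Escape velocity comes from setting total energy to zero: ½v² − GM/r = 0 ⇒ v_esc = √(2GM / r).
v_esc = √(2 · 2.655e+21 / 5e+10) m/s ≈ 3.259e+05 m/s = 325.9 km/s.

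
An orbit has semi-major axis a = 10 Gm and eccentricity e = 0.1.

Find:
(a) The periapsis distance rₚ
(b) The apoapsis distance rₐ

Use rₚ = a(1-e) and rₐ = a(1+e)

Convert to SI: a = 10 Gm = 1e+10 m.
(a) rₚ = a(1 − e) = 1e+10 · (1 − 0.1) = 1e+10 · 0.9 ≈ 9e+09 m = 9 Gm.
(b) rₐ = a(1 + e) = 1e+10 · (1 + 0.1) = 1e+10 · 1.1 ≈ 1.1e+10 m = 11 Gm.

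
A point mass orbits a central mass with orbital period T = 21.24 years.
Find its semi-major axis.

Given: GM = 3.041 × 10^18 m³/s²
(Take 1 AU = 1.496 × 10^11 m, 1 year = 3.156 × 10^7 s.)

Convert to SI: T = 21.24 years = 6.70334e+08 s.
Invert Kepler's third law: a = (GM · T² / (4π²))^(1/3).
Substituting T = 6.70334e+08 s and GM = 3.041e+18 m³/s²:
a = (3.041e+18 · (6.70334e+08)² / (4π²))^(1/3) m
a ≈ 3.259e+11 m = 2.178 AU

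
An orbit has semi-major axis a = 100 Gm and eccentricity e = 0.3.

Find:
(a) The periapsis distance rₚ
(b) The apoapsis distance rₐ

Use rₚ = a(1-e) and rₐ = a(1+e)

Convert to SI: a = 100 Gm = 1e+11 m.
(a) rₚ = a(1 − e) = 1e+11 · (1 − 0.3) = 1e+11 · 0.7 ≈ 7e+10 m = 70 Gm.
(b) rₐ = a(1 + e) = 1e+11 · (1 + 0.3) = 1e+11 · 1.3 ≈ 1.3e+11 m = 130 Gm.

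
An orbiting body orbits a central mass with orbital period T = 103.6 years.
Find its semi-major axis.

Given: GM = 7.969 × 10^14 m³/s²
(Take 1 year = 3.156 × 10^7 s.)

Convert to SI: T = 103.6 years = 3.26962e+09 s.
Invert Kepler's third law: a = (GM · T² / (4π²))^(1/3).
Substituting T = 3.26962e+09 s and GM = 7.969e+14 m³/s²:
a = (7.969e+14 · (3.26962e+09)² / (4π²))^(1/3) m
a ≈ 5.998e+10 m = 59.98 Gm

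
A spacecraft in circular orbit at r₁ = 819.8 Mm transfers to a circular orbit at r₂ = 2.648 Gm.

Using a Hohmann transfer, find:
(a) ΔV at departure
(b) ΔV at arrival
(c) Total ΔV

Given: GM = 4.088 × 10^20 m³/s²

Convert to SI: r₁ = 819.8 Mm = 8.198e+08 m; r₂ = 2.648 Gm = 2.648e+09 m.
Transfer semi-major axis: a_t = (r₁ + r₂)/2 = (8.198e+08 + 2.648e+09)/2 = 1.7339e+09 m.
Circular speeds: v₁ = √(GM/r₁) = 706157 m/s, v₂ = √(GM/r₂) = 392913 m/s.
Transfer speeds (vis-viva v² = GM(2/r − 1/a_t)): v₁ᵗ = 872667 m/s, v₂ᵗ = 270171 m/s.
(a) ΔV₁ = |v₁ᵗ − v₁| ≈ 1.665e+05 m/s = 166.5 km/s.
(b) ΔV₂ = |v₂ − v₂ᵗ| ≈ 1.227e+05 m/s = 122.7 km/s.
(c) ΔV_total = ΔV₁ + ΔV₂ ≈ 2.893e+05 m/s = 289.3 km/s.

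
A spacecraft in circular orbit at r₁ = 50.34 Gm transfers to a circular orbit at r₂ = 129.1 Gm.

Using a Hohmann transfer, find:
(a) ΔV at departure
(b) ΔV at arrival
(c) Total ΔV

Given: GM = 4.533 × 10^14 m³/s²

Convert to SI: r₁ = 50.34 Gm = 5.034e+10 m; r₂ = 129.1 Gm = 1.291e+11 m.
Transfer semi-major axis: a_t = (r₁ + r₂)/2 = (5.034e+10 + 1.291e+11)/2 = 8.972e+10 m.
Circular speeds: v₁ = √(GM/r₁) = 94.8935 m/s, v₂ = √(GM/r₂) = 59.2556 m/s.
Transfer speeds (vis-viva v² = GM(2/r − 1/a_t)): v₁ᵗ = 113.829 m/s, v₂ᵗ = 44.3856 m/s.
(a) ΔV₁ = |v₁ᵗ − v₁| ≈ 18.94 m/s = 18.94 m/s.
(b) ΔV₂ = |v₂ − v₂ᵗ| ≈ 14.87 m/s = 14.87 m/s.
(c) ΔV_total = ΔV₁ + ΔV₂ ≈ 33.81 m/s = 33.81 m/s.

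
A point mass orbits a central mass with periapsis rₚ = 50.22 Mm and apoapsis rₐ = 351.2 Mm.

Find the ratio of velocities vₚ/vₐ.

Convert to SI: rₚ = 50.22 Mm = 5.022e+07 m; rₐ = 351.2 Mm = 3.512e+08 m.
Conservation of angular momentum gives rₚvₚ = rₐvₐ, so vₚ/vₐ = rₐ/rₚ.
vₚ/vₐ = 3.512e+08 / 5.022e+07 ≈ 6.993.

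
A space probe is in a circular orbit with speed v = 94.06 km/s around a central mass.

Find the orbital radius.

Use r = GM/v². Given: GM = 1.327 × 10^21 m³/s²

Convert to SI: v = 94.06 km/s = 94060 m/s.
For a circular orbit, v² = GM / r, so r = GM / v².
r = 1.327e+21 / (94060)² m ≈ 1.5e+11 m = 150 Gm.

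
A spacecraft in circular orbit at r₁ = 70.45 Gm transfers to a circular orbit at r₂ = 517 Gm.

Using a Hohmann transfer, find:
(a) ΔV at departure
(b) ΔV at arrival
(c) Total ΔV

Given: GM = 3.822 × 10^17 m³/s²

Convert to SI: r₁ = 70.45 Gm = 7.045e+10 m; r₂ = 517 Gm = 5.17e+11 m.
Transfer semi-major axis: a_t = (r₁ + r₂)/2 = (7.045e+10 + 5.17e+11)/2 = 2.93725e+11 m.
Circular speeds: v₁ = √(GM/r₁) = 2329.19 m/s, v₂ = √(GM/r₂) = 859.805 m/s.
Transfer speeds (vis-viva v² = GM(2/r − 1/a_t)): v₁ᵗ = 3090.15 m/s, v₂ᵗ = 421.085 m/s.
(a) ΔV₁ = |v₁ᵗ − v₁| ≈ 761 m/s = 761 m/s.
(b) ΔV₂ = |v₂ − v₂ᵗ| ≈ 438.7 m/s = 438.7 m/s.
(c) ΔV_total = ΔV₁ + ΔV₂ ≈ 1200 m/s = 1.2 km/s.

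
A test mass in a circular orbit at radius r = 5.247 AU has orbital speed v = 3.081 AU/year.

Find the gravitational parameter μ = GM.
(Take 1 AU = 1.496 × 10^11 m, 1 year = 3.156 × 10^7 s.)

Convert to SI: r = 5.247 AU = 7.84951e+11 m; v = 3.081 AU/year = 14604.5 m/s.
For a circular orbit v² = GM/r, so GM = v² · r.
GM = (14604.5)² · 7.84951e+11 m³/s² ≈ 1.674e+20 m³/s² = 1.674 × 10^20 m³/s².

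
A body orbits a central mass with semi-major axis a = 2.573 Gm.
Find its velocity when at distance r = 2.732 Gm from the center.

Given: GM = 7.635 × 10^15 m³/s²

Convert to SI: a = 2.573 Gm = 2.573e+09 m; r = 2.732 Gm = 2.732e+09 m.
Vis-viva: v = √(GM · (2/r − 1/a)).
2/r − 1/a = 2/2.732e+09 − 1/2.573e+09 = 3.43413e-10 m⁻¹.
v = √(7.635e+15 · 3.43413e-10) m/s ≈ 1619 m/s = 1.619 km/s.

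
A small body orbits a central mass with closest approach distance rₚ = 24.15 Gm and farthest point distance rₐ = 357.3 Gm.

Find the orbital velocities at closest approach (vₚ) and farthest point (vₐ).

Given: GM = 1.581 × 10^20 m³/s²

Convert to SI: rₚ = 24.15 Gm = 2.415e+10 m; rₐ = 357.3 Gm = 3.573e+11 m.
Use the vis-viva equation v² = GM(2/r − 1/a) with a = (rₚ + rₐ)/2 = (2.415e+10 + 3.573e+11)/2 = 1.90725e+11 m.
vₚ = √(GM · (2/rₚ − 1/a)) = √(1.581e+20 · (2/2.415e+10 − 1/1.90725e+11)) m/s ≈ 1.107e+05 m/s = 110.7 km/s.
vₐ = √(GM · (2/rₐ − 1/a)) = √(1.581e+20 · (2/3.573e+11 − 1/1.90725e+11)) m/s ≈ 7485 m/s = 7.485 km/s.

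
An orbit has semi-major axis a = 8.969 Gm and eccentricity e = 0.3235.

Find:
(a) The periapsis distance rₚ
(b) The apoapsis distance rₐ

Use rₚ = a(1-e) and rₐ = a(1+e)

Convert to SI: a = 8.969 Gm = 8.969e+09 m.
(a) rₚ = a(1 − e) = 8.969e+09 · (1 − 0.3235) = 8.969e+09 · 0.6765 ≈ 6.068e+09 m = 6.068 Gm.
(b) rₐ = a(1 + e) = 8.969e+09 · (1 + 0.3235) = 8.969e+09 · 1.3235 ≈ 1.187e+10 m = 11.87 Gm.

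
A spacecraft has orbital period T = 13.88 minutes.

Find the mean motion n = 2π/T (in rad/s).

Convert to SI: T = 13.88 minutes = 832.8 s.
n = 2π / T.
n = 2π / 832.8 s ≈ 0.007545 rad/s.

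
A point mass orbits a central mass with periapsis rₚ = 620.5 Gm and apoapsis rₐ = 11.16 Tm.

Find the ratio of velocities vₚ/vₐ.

Convert to SI: rₚ = 620.5 Gm = 6.205e+11 m; rₐ = 11.16 Tm = 1.116e+13 m.
Conservation of angular momentum gives rₚvₚ = rₐvₐ, so vₚ/vₐ = rₐ/rₚ.
vₚ/vₐ = 1.116e+13 / 6.205e+11 ≈ 17.99.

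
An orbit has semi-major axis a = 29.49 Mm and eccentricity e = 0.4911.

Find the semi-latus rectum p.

Convert to SI: a = 29.49 Mm = 2.949e+07 m.
p = a (1 − e²).
p = 2.949e+07 · (1 − (0.4911)²) = 2.949e+07 · 0.758821 ≈ 2.238e+07 m = 22.38 Mm.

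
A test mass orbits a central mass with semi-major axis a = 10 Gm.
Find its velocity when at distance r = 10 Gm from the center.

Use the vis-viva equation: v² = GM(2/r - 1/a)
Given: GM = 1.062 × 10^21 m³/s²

Convert to SI: a = 10 Gm = 1e+10 m; r = 10 Gm = 1e+10 m.
Vis-viva: v = √(GM · (2/r − 1/a)).
2/r − 1/a = 2/1e+10 − 1/1e+10 = 1e-10 m⁻¹.
v = √(1.062e+21 · 1e-10) m/s ≈ 3.259e+05 m/s = 325.9 km/s.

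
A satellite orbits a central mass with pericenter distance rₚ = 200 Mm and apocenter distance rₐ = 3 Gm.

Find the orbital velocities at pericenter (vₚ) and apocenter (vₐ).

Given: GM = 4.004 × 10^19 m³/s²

Convert to SI: rₚ = 200 Mm = 2e+08 m; rₐ = 3 Gm = 3e+09 m.
Use the vis-viva equation v² = GM(2/r − 1/a) with a = (rₚ + rₐ)/2 = (2e+08 + 3e+09)/2 = 1.6e+09 m.
vₚ = √(GM · (2/rₚ − 1/a)) = √(4.004e+19 · (2/2e+08 − 1/1.6e+09)) m/s ≈ 6.127e+05 m/s = 612.7 km/s.
vₐ = √(GM · (2/rₐ − 1/a)) = √(4.004e+19 · (2/3e+09 − 1/1.6e+09)) m/s ≈ 4.085e+04 m/s = 40.85 km/s.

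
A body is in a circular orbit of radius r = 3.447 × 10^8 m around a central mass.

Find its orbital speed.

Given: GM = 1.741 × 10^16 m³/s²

For a circular orbit, gravity supplies the centripetal force, so v = √(GM / r).
v = √(1.741e+16 / 3.447e+08) m/s ≈ 7107 m/s = 7.107 km/s.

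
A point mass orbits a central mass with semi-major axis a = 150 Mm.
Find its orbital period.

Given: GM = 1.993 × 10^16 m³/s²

Convert to SI: a = 150 Mm = 1.5e+08 m.
Kepler's third law: T = 2π √(a³ / GM).
Substituting a = 1.5e+08 m and GM = 1.993e+16 m³/s²:
T = 2π √((1.5e+08)³ / 1.993e+16) s
T ≈ 8.176e+04 s = 22.71 hours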